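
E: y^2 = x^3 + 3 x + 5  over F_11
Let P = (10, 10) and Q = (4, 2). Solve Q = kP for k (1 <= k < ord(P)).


Enumerate multiples of P until we hit Q = (4, 2):
  1P = (10, 10)
  2P = (0, 4)
  3P = (4, 9)
  4P = (1, 8)
  5P = (1, 3)
  6P = (4, 2)
Match found at i = 6.

k = 6


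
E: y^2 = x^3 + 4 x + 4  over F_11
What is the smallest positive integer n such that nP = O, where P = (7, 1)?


Compute successive multiples of P until we hit O:
  1P = (7, 1)
  2P = (2, 8)
  3P = (0, 9)
  4P = (8, 8)
  5P = (1, 8)
  6P = (1, 3)
  7P = (8, 3)
  8P = (0, 2)
  ... (continuing to 11P)
  11P = O

ord(P) = 11


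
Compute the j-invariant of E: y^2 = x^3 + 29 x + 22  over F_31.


Delta = -16(4 a^3 + 27 b^2) mod 31 = 23
-1728 * (4 a)^3 = -1728 * (4*29)^3 mod 31 = 27
j = 27 * 23^(-1) mod 31 = 16

j = 16 (mod 31)


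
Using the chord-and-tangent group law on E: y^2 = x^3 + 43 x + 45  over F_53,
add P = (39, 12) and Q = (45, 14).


P != Q, so use the chord formula.
s = (y2 - y1) / (x2 - x1) = (2) / (6) mod 53 = 18
x3 = s^2 - x1 - x2 mod 53 = 18^2 - 39 - 45 = 28
y3 = s (x1 - x3) - y1 mod 53 = 18 * (39 - 28) - 12 = 27

P + Q = (28, 27)


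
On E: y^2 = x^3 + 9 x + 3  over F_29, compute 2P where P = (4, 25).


Doubling: s = (3 x1^2 + a) / (2 y1)
s = (3*4^2 + 9) / (2*25) mod 29 = 11
x3 = s^2 - 2 x1 mod 29 = 11^2 - 2*4 = 26
y3 = s (x1 - x3) - y1 mod 29 = 11 * (4 - 26) - 25 = 23

2P = (26, 23)


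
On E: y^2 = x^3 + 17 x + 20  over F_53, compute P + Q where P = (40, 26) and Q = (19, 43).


P != Q, so use the chord formula.
s = (y2 - y1) / (x2 - x1) = (17) / (32) mod 53 = 32
x3 = s^2 - x1 - x2 mod 53 = 32^2 - 40 - 19 = 11
y3 = s (x1 - x3) - y1 mod 53 = 32 * (40 - 11) - 26 = 1

P + Q = (11, 1)


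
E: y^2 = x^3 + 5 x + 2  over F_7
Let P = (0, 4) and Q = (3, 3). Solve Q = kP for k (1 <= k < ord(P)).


Enumerate multiples of P until we hit Q = (3, 3):
  1P = (0, 4)
  2P = (4, 4)
  3P = (3, 3)
Match found at i = 3.

k = 3


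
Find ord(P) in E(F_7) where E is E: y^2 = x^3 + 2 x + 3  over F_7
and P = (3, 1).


Compute successive multiples of P until we hit O:
  1P = (3, 1)
  2P = (3, 6)
  3P = O

ord(P) = 3


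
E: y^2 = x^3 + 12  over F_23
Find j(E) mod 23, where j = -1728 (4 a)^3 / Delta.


Delta = -16(4 a^3 + 27 b^2) mod 23 = 7
-1728 * (4 a)^3 = -1728 * (4*0)^3 mod 23 = 0
j = 0 * 7^(-1) mod 23 = 0

j = 0 (mod 23)


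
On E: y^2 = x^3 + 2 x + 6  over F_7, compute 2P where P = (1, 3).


k = 2 = 10_2 (binary, LSB first: 01)
Double-and-add from P = (1, 3):
  bit 0 = 0: acc unchanged = O
  bit 1 = 1: acc = O + (2, 2) = (2, 2)

2P = (2, 2)


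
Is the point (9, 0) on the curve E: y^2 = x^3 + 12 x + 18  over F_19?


Check whether y^2 = x^3 + 12 x + 18 (mod 19) for (x, y) = (9, 0).
LHS: y^2 = 0^2 mod 19 = 0
RHS: x^3 + 12 x + 18 = 9^3 + 12*9 + 18 mod 19 = 0
LHS = RHS

Yes, on the curve


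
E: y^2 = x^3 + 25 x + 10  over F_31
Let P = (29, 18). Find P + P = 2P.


Doubling: s = (3 x1^2 + a) / (2 y1)
s = (3*29^2 + 25) / (2*18) mod 31 = 26
x3 = s^2 - 2 x1 mod 31 = 26^2 - 2*29 = 29
y3 = s (x1 - x3) - y1 mod 31 = 26 * (29 - 29) - 18 = 13

2P = (29, 13)


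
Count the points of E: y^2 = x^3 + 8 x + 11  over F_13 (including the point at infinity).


For each x in F_13, count y with y^2 = x^3 + 8 x + 11 mod 13:
  x = 2: RHS = 9, y in [3, 10]  -> 2 point(s)
  x = 3: RHS = 10, y in [6, 7]  -> 2 point(s)
  x = 4: RHS = 3, y in [4, 9]  -> 2 point(s)
  x = 10: RHS = 12, y in [5, 8]  -> 2 point(s)
  x = 11: RHS = 0, y in [0]  -> 1 point(s)
Affine points: 9. Add the point at infinity: total = 10.

#E(F_13) = 10


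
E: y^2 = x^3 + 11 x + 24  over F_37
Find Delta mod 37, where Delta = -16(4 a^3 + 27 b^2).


4 a^3 + 27 b^2 = 4*11^3 + 27*24^2 = 5324 + 15552 = 20876
Delta = -16 * (20876) = -334016
Delta mod 37 = 20

Delta = 20 (mod 37)


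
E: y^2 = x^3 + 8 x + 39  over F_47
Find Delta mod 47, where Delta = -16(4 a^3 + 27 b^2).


4 a^3 + 27 b^2 = 4*8^3 + 27*39^2 = 2048 + 41067 = 43115
Delta = -16 * (43115) = -689840
Delta mod 47 = 26

Delta = 26 (mod 47)


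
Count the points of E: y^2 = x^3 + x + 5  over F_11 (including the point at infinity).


For each x in F_11, count y with y^2 = x^3 + 1 x + 5 mod 11:
  x = 0: RHS = 5, y in [4, 7]  -> 2 point(s)
  x = 2: RHS = 4, y in [2, 9]  -> 2 point(s)
  x = 5: RHS = 3, y in [5, 6]  -> 2 point(s)
  x = 7: RHS = 3, y in [5, 6]  -> 2 point(s)
  x = 10: RHS = 3, y in [5, 6]  -> 2 point(s)
Affine points: 10. Add the point at infinity: total = 11.

#E(F_11) = 11


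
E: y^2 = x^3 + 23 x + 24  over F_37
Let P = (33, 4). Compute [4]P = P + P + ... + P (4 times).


k = 4 = 100_2 (binary, LSB first: 001)
Double-and-add from P = (33, 4):
  bit 0 = 0: acc unchanged = O
  bit 1 = 0: acc unchanged = O
  bit 2 = 1: acc = O + (33, 4) = (33, 4)

4P = (33, 4)


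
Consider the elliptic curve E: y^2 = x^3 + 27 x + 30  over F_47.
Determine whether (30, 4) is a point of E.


Check whether y^2 = x^3 + 27 x + 30 (mod 47) for (x, y) = (30, 4).
LHS: y^2 = 4^2 mod 47 = 16
RHS: x^3 + 27 x + 30 = 30^3 + 27*30 + 30 mod 47 = 16
LHS = RHS

Yes, on the curve


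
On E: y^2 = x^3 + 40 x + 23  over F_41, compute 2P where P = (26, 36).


Doubling: s = (3 x1^2 + a) / (2 y1)
s = (3*26^2 + 40) / (2*36) mod 41 = 31
x3 = s^2 - 2 x1 mod 41 = 31^2 - 2*26 = 7
y3 = s (x1 - x3) - y1 mod 41 = 31 * (26 - 7) - 36 = 20

2P = (7, 20)


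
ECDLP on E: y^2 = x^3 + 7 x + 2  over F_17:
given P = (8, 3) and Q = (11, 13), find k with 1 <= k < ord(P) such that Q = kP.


Enumerate multiples of P until we hit Q = (11, 13):
  1P = (8, 3)
  2P = (5, 3)
  3P = (4, 14)
  4P = (3, 13)
  5P = (10, 1)
  6P = (0, 6)
  7P = (11, 13)
Match found at i = 7.

k = 7


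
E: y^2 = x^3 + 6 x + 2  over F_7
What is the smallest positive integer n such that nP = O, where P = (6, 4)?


Compute successive multiples of P until we hit O:
  1P = (6, 4)
  2P = (6, 3)
  3P = O

ord(P) = 3


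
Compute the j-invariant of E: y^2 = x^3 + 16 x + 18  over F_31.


Delta = -16(4 a^3 + 27 b^2) mod 31 = 20
-1728 * (4 a)^3 = -1728 * (4*16)^3 mod 31 = 2
j = 2 * 20^(-1) mod 31 = 28

j = 28 (mod 31)


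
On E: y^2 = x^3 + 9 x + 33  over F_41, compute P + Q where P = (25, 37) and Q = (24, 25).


P != Q, so use the chord formula.
s = (y2 - y1) / (x2 - x1) = (29) / (40) mod 41 = 12
x3 = s^2 - x1 - x2 mod 41 = 12^2 - 25 - 24 = 13
y3 = s (x1 - x3) - y1 mod 41 = 12 * (25 - 13) - 37 = 25

P + Q = (13, 25)


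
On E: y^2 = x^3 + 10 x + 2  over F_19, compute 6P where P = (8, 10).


k = 6 = 110_2 (binary, LSB first: 011)
Double-and-add from P = (8, 10):
  bit 0 = 0: acc unchanged = O
  bit 1 = 1: acc = O + (14, 13) = (14, 13)
  bit 2 = 1: acc = (14, 13) + (7, 15) = (7, 4)

6P = (7, 4)


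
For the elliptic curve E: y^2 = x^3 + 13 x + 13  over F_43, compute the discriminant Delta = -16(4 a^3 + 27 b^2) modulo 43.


4 a^3 + 27 b^2 = 4*13^3 + 27*13^2 = 8788 + 4563 = 13351
Delta = -16 * (13351) = -213616
Delta mod 43 = 8

Delta = 8 (mod 43)


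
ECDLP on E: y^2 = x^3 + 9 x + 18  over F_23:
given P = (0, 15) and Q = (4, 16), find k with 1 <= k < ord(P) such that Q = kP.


Enumerate multiples of P until we hit Q = (4, 16):
  1P = (0, 15)
  2P = (4, 16)
Match found at i = 2.

k = 2


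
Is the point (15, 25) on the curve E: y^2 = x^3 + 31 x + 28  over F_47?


Check whether y^2 = x^3 + 31 x + 28 (mod 47) for (x, y) = (15, 25).
LHS: y^2 = 25^2 mod 47 = 14
RHS: x^3 + 31 x + 28 = 15^3 + 31*15 + 28 mod 47 = 14
LHS = RHS

Yes, on the curve


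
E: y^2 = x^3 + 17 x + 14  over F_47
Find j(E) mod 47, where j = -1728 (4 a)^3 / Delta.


Delta = -16(4 a^3 + 27 b^2) mod 47 = 20
-1728 * (4 a)^3 = -1728 * (4*17)^3 mod 47 = 22
j = 22 * 20^(-1) mod 47 = 34

j = 34 (mod 47)


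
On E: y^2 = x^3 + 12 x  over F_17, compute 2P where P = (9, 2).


Doubling: s = (3 x1^2 + a) / (2 y1)
s = (3*9^2 + 12) / (2*2) mod 17 = 0
x3 = s^2 - 2 x1 mod 17 = 0^2 - 2*9 = 16
y3 = s (x1 - x3) - y1 mod 17 = 0 * (9 - 16) - 2 = 15

2P = (16, 15)


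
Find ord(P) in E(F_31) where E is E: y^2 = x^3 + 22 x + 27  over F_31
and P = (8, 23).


Compute successive multiples of P until we hit O:
  1P = (8, 23)
  2P = (20, 29)
  3P = (11, 22)
  4P = (19, 22)
  5P = (14, 17)
  6P = (10, 10)
  7P = (1, 9)
  8P = (26, 3)
  ... (continuing to 29P)
  29P = O

ord(P) = 29


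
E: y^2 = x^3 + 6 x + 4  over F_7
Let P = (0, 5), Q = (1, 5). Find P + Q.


P != Q, so use the chord formula.
s = (y2 - y1) / (x2 - x1) = (0) / (1) mod 7 = 0
x3 = s^2 - x1 - x2 mod 7 = 0^2 - 0 - 1 = 6
y3 = s (x1 - x3) - y1 mod 7 = 0 * (0 - 6) - 5 = 2

P + Q = (6, 2)


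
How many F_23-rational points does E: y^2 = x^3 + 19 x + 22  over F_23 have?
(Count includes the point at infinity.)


For each x in F_23, count y with y^2 = x^3 + 19 x + 22 mod 23:
  x = 4: RHS = 1, y in [1, 22]  -> 2 point(s)
  x = 5: RHS = 12, y in [9, 14]  -> 2 point(s)
  x = 9: RHS = 2, y in [5, 18]  -> 2 point(s)
  x = 10: RHS = 16, y in [4, 19]  -> 2 point(s)
  x = 12: RHS = 0, y in [0]  -> 1 point(s)
  x = 15: RHS = 2, y in [5, 18]  -> 2 point(s)
  x = 16: RHS = 6, y in [11, 12]  -> 2 point(s)
  x = 18: RHS = 9, y in [3, 20]  -> 2 point(s)
  x = 22: RHS = 2, y in [5, 18]  -> 2 point(s)
Affine points: 17. Add the point at infinity: total = 18.

#E(F_23) = 18


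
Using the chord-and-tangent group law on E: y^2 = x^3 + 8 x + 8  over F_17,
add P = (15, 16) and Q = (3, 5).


P != Q, so use the chord formula.
s = (y2 - y1) / (x2 - x1) = (6) / (5) mod 17 = 8
x3 = s^2 - x1 - x2 mod 17 = 8^2 - 15 - 3 = 12
y3 = s (x1 - x3) - y1 mod 17 = 8 * (15 - 12) - 16 = 8

P + Q = (12, 8)


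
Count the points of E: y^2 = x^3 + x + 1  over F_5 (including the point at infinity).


For each x in F_5, count y with y^2 = x^3 + 1 x + 1 mod 5:
  x = 0: RHS = 1, y in [1, 4]  -> 2 point(s)
  x = 2: RHS = 1, y in [1, 4]  -> 2 point(s)
  x = 3: RHS = 1, y in [1, 4]  -> 2 point(s)
  x = 4: RHS = 4, y in [2, 3]  -> 2 point(s)
Affine points: 8. Add the point at infinity: total = 9.

#E(F_5) = 9


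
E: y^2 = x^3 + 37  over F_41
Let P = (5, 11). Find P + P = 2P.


Doubling: s = (3 x1^2 + a) / (2 y1)
s = (3*5^2 + 0) / (2*11) mod 41 = 9
x3 = s^2 - 2 x1 mod 41 = 9^2 - 2*5 = 30
y3 = s (x1 - x3) - y1 mod 41 = 9 * (5 - 30) - 11 = 10

2P = (30, 10)


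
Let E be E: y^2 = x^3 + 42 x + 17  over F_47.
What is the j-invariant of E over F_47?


Delta = -16(4 a^3 + 27 b^2) mod 47 = 41
-1728 * (4 a)^3 = -1728 * (4*42)^3 mod 47 = 31
j = 31 * 41^(-1) mod 47 = 34

j = 34 (mod 47)


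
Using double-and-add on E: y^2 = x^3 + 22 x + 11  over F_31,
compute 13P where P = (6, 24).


k = 13 = 1101_2 (binary, LSB first: 1011)
Double-and-add from P = (6, 24):
  bit 0 = 1: acc = O + (6, 24) = (6, 24)
  bit 1 = 0: acc unchanged = (6, 24)
  bit 2 = 1: acc = (6, 24) + (25, 29) = (9, 16)
  bit 3 = 1: acc = (9, 16) + (22, 13) = (25, 2)

13P = (25, 2)


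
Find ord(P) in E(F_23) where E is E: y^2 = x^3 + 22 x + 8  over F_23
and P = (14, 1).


Compute successive multiples of P until we hit O:
  1P = (14, 1)
  2P = (8, 12)
  3P = (5, 17)
  4P = (10, 20)
  5P = (0, 13)
  6P = (21, 5)
  7P = (1, 13)
  8P = (3, 3)
  ... (continuing to 21P)
  21P = O

ord(P) = 21


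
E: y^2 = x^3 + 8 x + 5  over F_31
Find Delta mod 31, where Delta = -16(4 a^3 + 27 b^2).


4 a^3 + 27 b^2 = 4*8^3 + 27*5^2 = 2048 + 675 = 2723
Delta = -16 * (2723) = -43568
Delta mod 31 = 18

Delta = 18 (mod 31)


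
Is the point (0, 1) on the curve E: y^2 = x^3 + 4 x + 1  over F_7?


Check whether y^2 = x^3 + 4 x + 1 (mod 7) for (x, y) = (0, 1).
LHS: y^2 = 1^2 mod 7 = 1
RHS: x^3 + 4 x + 1 = 0^3 + 4*0 + 1 mod 7 = 1
LHS = RHS

Yes, on the curve


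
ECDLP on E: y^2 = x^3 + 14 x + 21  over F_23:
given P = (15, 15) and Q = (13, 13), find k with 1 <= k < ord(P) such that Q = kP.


Enumerate multiples of P until we hit Q = (13, 13):
  1P = (15, 15)
  2P = (1, 6)
  3P = (8, 1)
  4P = (4, 7)
  5P = (7, 18)
  6P = (13, 13)
Match found at i = 6.

k = 6


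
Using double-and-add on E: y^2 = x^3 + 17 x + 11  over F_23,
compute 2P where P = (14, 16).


k = 2 = 10_2 (binary, LSB first: 01)
Double-and-add from P = (14, 16):
  bit 0 = 0: acc unchanged = O
  bit 1 = 1: acc = O + (1, 12) = (1, 12)

2P = (1, 12)


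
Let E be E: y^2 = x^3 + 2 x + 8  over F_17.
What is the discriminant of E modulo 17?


4 a^3 + 27 b^2 = 4*2^3 + 27*8^2 = 32 + 1728 = 1760
Delta = -16 * (1760) = -28160
Delta mod 17 = 9

Delta = 9 (mod 17)


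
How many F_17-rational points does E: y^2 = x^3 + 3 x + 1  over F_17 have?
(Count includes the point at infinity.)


For each x in F_17, count y with y^2 = x^3 + 3 x + 1 mod 17:
  x = 0: RHS = 1, y in [1, 16]  -> 2 point(s)
  x = 2: RHS = 15, y in [7, 10]  -> 2 point(s)
  x = 4: RHS = 9, y in [3, 14]  -> 2 point(s)
  x = 7: RHS = 8, y in [5, 12]  -> 2 point(s)
  x = 9: RHS = 9, y in [3, 14]  -> 2 point(s)
  x = 14: RHS = 16, y in [4, 13]  -> 2 point(s)
  x = 15: RHS = 4, y in [2, 15]  -> 2 point(s)
Affine points: 14. Add the point at infinity: total = 15.

#E(F_17) = 15


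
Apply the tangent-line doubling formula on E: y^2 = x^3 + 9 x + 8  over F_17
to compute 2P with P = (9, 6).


Doubling: s = (3 x1^2 + a) / (2 y1)
s = (3*9^2 + 9) / (2*6) mod 17 = 4
x3 = s^2 - 2 x1 mod 17 = 4^2 - 2*9 = 15
y3 = s (x1 - x3) - y1 mod 17 = 4 * (9 - 15) - 6 = 4

2P = (15, 4)


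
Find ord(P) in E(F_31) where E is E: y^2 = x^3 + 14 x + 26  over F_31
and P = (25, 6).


Compute successive multiples of P until we hit O:
  1P = (25, 6)
  2P = (6, 27)
  3P = (5, 29)
  4P = (21, 8)
  5P = (24, 9)
  6P = (22, 16)
  7P = (2, 0)
  8P = (22, 15)
  ... (continuing to 14P)
  14P = O

ord(P) = 14


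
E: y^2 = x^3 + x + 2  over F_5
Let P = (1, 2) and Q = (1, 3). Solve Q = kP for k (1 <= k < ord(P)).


Enumerate multiples of P until we hit Q = (1, 3):
  1P = (1, 2)
  2P = (4, 0)
  3P = (1, 3)
Match found at i = 3.

k = 3


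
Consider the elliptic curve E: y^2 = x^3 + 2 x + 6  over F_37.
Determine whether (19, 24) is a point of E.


Check whether y^2 = x^3 + 2 x + 6 (mod 37) for (x, y) = (19, 24).
LHS: y^2 = 24^2 mod 37 = 21
RHS: x^3 + 2 x + 6 = 19^3 + 2*19 + 6 mod 37 = 21
LHS = RHS

Yes, on the curve


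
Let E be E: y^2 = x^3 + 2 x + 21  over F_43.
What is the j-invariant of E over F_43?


Delta = -16(4 a^3 + 27 b^2) mod 43 = 25
-1728 * (4 a)^3 = -1728 * (4*2)^3 mod 43 = 32
j = 32 * 25^(-1) mod 43 = 3

j = 3 (mod 43)


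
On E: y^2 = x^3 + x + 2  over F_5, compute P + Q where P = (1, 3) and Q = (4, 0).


P != Q, so use the chord formula.
s = (y2 - y1) / (x2 - x1) = (2) / (3) mod 5 = 4
x3 = s^2 - x1 - x2 mod 5 = 4^2 - 1 - 4 = 1
y3 = s (x1 - x3) - y1 mod 5 = 4 * (1 - 1) - 3 = 2

P + Q = (1, 2)


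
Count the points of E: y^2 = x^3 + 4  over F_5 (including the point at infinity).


For each x in F_5, count y with y^2 = x^3 + 0 x + 4 mod 5:
  x = 0: RHS = 4, y in [2, 3]  -> 2 point(s)
  x = 1: RHS = 0, y in [0]  -> 1 point(s)
  x = 3: RHS = 1, y in [1, 4]  -> 2 point(s)
Affine points: 5. Add the point at infinity: total = 6.

#E(F_5) = 6


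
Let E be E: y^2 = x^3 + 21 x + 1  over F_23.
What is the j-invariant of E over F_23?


Delta = -16(4 a^3 + 27 b^2) mod 23 = 11
-1728 * (4 a)^3 = -1728 * (4*21)^3 mod 23 = 18
j = 18 * 11^(-1) mod 23 = 10

j = 10 (mod 23)


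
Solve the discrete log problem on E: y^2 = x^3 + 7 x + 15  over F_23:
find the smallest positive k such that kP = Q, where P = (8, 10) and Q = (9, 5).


Enumerate multiples of P until we hit Q = (9, 5):
  1P = (8, 10)
  2P = (9, 18)
  3P = (1, 0)
  4P = (9, 5)
Match found at i = 4.

k = 4


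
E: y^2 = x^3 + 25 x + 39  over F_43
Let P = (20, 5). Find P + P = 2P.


Doubling: s = (3 x1^2 + a) / (2 y1)
s = (3*20^2 + 25) / (2*5) mod 43 = 15
x3 = s^2 - 2 x1 mod 43 = 15^2 - 2*20 = 13
y3 = s (x1 - x3) - y1 mod 43 = 15 * (20 - 13) - 5 = 14

2P = (13, 14)


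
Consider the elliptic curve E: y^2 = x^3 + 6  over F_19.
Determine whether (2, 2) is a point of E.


Check whether y^2 = x^3 + 0 x + 6 (mod 19) for (x, y) = (2, 2).
LHS: y^2 = 2^2 mod 19 = 4
RHS: x^3 + 0 x + 6 = 2^3 + 0*2 + 6 mod 19 = 14
LHS != RHS

No, not on the curve


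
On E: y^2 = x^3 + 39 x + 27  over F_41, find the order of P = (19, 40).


Compute successive multiples of P until we hit O:
  1P = (19, 40)
  2P = (8, 21)
  3P = (18, 40)
  4P = (4, 1)
  5P = (10, 8)
  6P = (13, 36)
  7P = (14, 18)
  8P = (29, 39)
  ... (continuing to 18P)
  18P = O

ord(P) = 18


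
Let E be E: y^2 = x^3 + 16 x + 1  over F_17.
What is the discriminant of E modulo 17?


4 a^3 + 27 b^2 = 4*16^3 + 27*1^2 = 16384 + 27 = 16411
Delta = -16 * (16411) = -262576
Delta mod 17 = 6

Delta = 6 (mod 17)


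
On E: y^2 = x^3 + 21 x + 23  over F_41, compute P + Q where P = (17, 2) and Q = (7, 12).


P != Q, so use the chord formula.
s = (y2 - y1) / (x2 - x1) = (10) / (31) mod 41 = 40
x3 = s^2 - x1 - x2 mod 41 = 40^2 - 17 - 7 = 18
y3 = s (x1 - x3) - y1 mod 41 = 40 * (17 - 18) - 2 = 40

P + Q = (18, 40)


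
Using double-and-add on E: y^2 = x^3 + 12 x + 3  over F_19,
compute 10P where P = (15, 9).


k = 10 = 1010_2 (binary, LSB first: 0101)
Double-and-add from P = (15, 9):
  bit 0 = 0: acc unchanged = O
  bit 1 = 1: acc = O + (17, 16) = (17, 16)
  bit 2 = 0: acc unchanged = (17, 16)
  bit 3 = 1: acc = (17, 16) + (3, 3) = (5, 6)

10P = (5, 6)


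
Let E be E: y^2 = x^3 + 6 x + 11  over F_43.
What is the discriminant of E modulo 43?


4 a^3 + 27 b^2 = 4*6^3 + 27*11^2 = 864 + 3267 = 4131
Delta = -16 * (4131) = -66096
Delta mod 43 = 38

Delta = 38 (mod 43)


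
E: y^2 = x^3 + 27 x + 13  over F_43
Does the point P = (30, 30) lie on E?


Check whether y^2 = x^3 + 27 x + 13 (mod 43) for (x, y) = (30, 30).
LHS: y^2 = 30^2 mod 43 = 40
RHS: x^3 + 27 x + 13 = 30^3 + 27*30 + 13 mod 43 = 2
LHS != RHS

No, not on the curve


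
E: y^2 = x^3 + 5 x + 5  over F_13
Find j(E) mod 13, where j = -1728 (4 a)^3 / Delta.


Delta = -16(4 a^3 + 27 b^2) mod 13 = 11
-1728 * (4 a)^3 = -1728 * (4*5)^3 mod 13 = 5
j = 5 * 11^(-1) mod 13 = 4

j = 4 (mod 13)


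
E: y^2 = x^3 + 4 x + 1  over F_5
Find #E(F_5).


For each x in F_5, count y with y^2 = x^3 + 4 x + 1 mod 5:
  x = 0: RHS = 1, y in [1, 4]  -> 2 point(s)
  x = 1: RHS = 1, y in [1, 4]  -> 2 point(s)
  x = 3: RHS = 0, y in [0]  -> 1 point(s)
  x = 4: RHS = 1, y in [1, 4]  -> 2 point(s)
Affine points: 7. Add the point at infinity: total = 8.

#E(F_5) = 8


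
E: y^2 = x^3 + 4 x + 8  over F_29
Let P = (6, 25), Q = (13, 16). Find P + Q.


P != Q, so use the chord formula.
s = (y2 - y1) / (x2 - x1) = (20) / (7) mod 29 = 7
x3 = s^2 - x1 - x2 mod 29 = 7^2 - 6 - 13 = 1
y3 = s (x1 - x3) - y1 mod 29 = 7 * (6 - 1) - 25 = 10

P + Q = (1, 10)


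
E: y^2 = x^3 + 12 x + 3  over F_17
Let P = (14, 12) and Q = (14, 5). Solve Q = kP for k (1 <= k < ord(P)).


Enumerate multiples of P until we hit Q = (14, 5):
  1P = (14, 12)
  2P = (2, 16)
  3P = (3, 7)
  4P = (4, 8)
  5P = (8, 4)
  6P = (10, 16)
  7P = (11, 2)
  8P = (5, 1)
  9P = (6, 11)
  10P = (1, 13)
  11P = (1, 4)
  12P = (6, 6)
  13P = (5, 16)
  14P = (11, 15)
  15P = (10, 1)
  16P = (8, 13)
  17P = (4, 9)
  18P = (3, 10)
  19P = (2, 1)
  20P = (14, 5)
Match found at i = 20.

k = 20


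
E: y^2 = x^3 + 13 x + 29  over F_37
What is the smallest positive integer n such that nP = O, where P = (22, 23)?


Compute successive multiples of P until we hit O:
  1P = (22, 23)
  2P = (4, 21)
  3P = (27, 34)
  4P = (18, 8)
  5P = (18, 29)
  6P = (27, 3)
  7P = (4, 16)
  8P = (22, 14)
  ... (continuing to 9P)
  9P = O

ord(P) = 9


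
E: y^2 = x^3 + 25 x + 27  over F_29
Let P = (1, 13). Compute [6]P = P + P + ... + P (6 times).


k = 6 = 110_2 (binary, LSB first: 011)
Double-and-add from P = (1, 13):
  bit 0 = 0: acc unchanged = O
  bit 1 = 1: acc = O + (11, 3) = (11, 3)
  bit 2 = 1: acc = (11, 3) + (16, 12) = (18, 25)

6P = (18, 25)


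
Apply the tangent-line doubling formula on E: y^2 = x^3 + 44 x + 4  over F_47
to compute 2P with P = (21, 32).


Doubling: s = (3 x1^2 + a) / (2 y1)
s = (3*21^2 + 44) / (2*32) mod 47 = 3
x3 = s^2 - 2 x1 mod 47 = 3^2 - 2*21 = 14
y3 = s (x1 - x3) - y1 mod 47 = 3 * (21 - 14) - 32 = 36

2P = (14, 36)


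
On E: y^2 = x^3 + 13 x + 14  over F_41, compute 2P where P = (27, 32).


Doubling: s = (3 x1^2 + a) / (2 y1)
s = (3*27^2 + 13) / (2*32) mod 41 = 19
x3 = s^2 - 2 x1 mod 41 = 19^2 - 2*27 = 20
y3 = s (x1 - x3) - y1 mod 41 = 19 * (27 - 20) - 32 = 19

2P = (20, 19)


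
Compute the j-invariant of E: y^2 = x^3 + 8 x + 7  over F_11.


Delta = -16(4 a^3 + 27 b^2) mod 11 = 8
-1728 * (4 a)^3 = -1728 * (4*8)^3 mod 11 = 1
j = 1 * 8^(-1) mod 11 = 7

j = 7 (mod 11)


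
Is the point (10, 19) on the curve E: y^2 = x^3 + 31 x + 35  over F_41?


Check whether y^2 = x^3 + 31 x + 35 (mod 41) for (x, y) = (10, 19).
LHS: y^2 = 19^2 mod 41 = 33
RHS: x^3 + 31 x + 35 = 10^3 + 31*10 + 35 mod 41 = 33
LHS = RHS

Yes, on the curve


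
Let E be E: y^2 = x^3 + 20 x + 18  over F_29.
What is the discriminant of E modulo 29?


4 a^3 + 27 b^2 = 4*20^3 + 27*18^2 = 32000 + 8748 = 40748
Delta = -16 * (40748) = -651968
Delta mod 29 = 10

Delta = 10 (mod 29)


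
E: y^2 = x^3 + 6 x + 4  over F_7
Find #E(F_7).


For each x in F_7, count y with y^2 = x^3 + 6 x + 4 mod 7:
  x = 0: RHS = 4, y in [2, 5]  -> 2 point(s)
  x = 1: RHS = 4, y in [2, 5]  -> 2 point(s)
  x = 3: RHS = 0, y in [0]  -> 1 point(s)
  x = 4: RHS = 1, y in [1, 6]  -> 2 point(s)
  x = 6: RHS = 4, y in [2, 5]  -> 2 point(s)
Affine points: 9. Add the point at infinity: total = 10.

#E(F_7) = 10


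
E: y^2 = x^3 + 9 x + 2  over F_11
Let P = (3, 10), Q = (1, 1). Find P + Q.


P != Q, so use the chord formula.
s = (y2 - y1) / (x2 - x1) = (2) / (9) mod 11 = 10
x3 = s^2 - x1 - x2 mod 11 = 10^2 - 3 - 1 = 8
y3 = s (x1 - x3) - y1 mod 11 = 10 * (3 - 8) - 10 = 6

P + Q = (8, 6)


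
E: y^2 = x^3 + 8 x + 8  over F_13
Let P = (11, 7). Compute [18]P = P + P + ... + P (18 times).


k = 18 = 10010_2 (binary, LSB first: 01001)
Double-and-add from P = (11, 7):
  bit 0 = 0: acc unchanged = O
  bit 1 = 1: acc = O + (1, 11) = (1, 11)
  bit 2 = 0: acc unchanged = (1, 11)
  bit 3 = 0: acc unchanged = (1, 11)
  bit 4 = 1: acc = (1, 11) + (8, 8) = (1, 2)

18P = (1, 2)


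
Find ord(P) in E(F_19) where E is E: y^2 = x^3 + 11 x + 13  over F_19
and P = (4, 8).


Compute successive multiples of P until we hit O:
  1P = (4, 8)
  2P = (3, 4)
  3P = (9, 10)
  4P = (13, 15)
  5P = (8, 10)
  6P = (12, 7)
  7P = (14, 17)
  8P = (2, 9)
  ... (continuing to 22P)
  22P = O

ord(P) = 22


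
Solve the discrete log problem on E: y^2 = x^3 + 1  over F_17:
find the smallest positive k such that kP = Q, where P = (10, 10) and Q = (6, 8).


Enumerate multiples of P until we hit Q = (6, 8):
  1P = (10, 10)
  2P = (1, 6)
  3P = (2, 3)
  4P = (14, 12)
  5P = (6, 9)
  6P = (0, 1)
  7P = (9, 13)
  8P = (7, 15)
  9P = (16, 0)
  10P = (7, 2)
  11P = (9, 4)
  12P = (0, 16)
  13P = (6, 8)
Match found at i = 13.

k = 13


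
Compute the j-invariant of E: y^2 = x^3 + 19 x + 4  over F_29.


Delta = -16(4 a^3 + 27 b^2) mod 29 = 16
-1728 * (4 a)^3 = -1728 * (4*19)^3 mod 29 = 7
j = 7 * 16^(-1) mod 29 = 24

j = 24 (mod 29)


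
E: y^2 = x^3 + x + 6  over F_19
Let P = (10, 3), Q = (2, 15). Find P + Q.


P != Q, so use the chord formula.
s = (y2 - y1) / (x2 - x1) = (12) / (11) mod 19 = 8
x3 = s^2 - x1 - x2 mod 19 = 8^2 - 10 - 2 = 14
y3 = s (x1 - x3) - y1 mod 19 = 8 * (10 - 14) - 3 = 3

P + Q = (14, 3)


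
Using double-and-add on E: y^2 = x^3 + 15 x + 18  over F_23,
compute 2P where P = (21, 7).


k = 2 = 10_2 (binary, LSB first: 01)
Double-and-add from P = (21, 7):
  bit 0 = 0: acc unchanged = O
  bit 1 = 1: acc = O + (13, 15) = (13, 15)

2P = (13, 15)


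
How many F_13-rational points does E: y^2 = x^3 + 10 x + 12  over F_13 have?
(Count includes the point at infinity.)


For each x in F_13, count y with y^2 = x^3 + 10 x + 12 mod 13:
  x = 0: RHS = 12, y in [5, 8]  -> 2 point(s)
  x = 1: RHS = 10, y in [6, 7]  -> 2 point(s)
  x = 2: RHS = 1, y in [1, 12]  -> 2 point(s)
  x = 3: RHS = 4, y in [2, 11]  -> 2 point(s)
  x = 4: RHS = 12, y in [5, 8]  -> 2 point(s)
  x = 7: RHS = 9, y in [3, 10]  -> 2 point(s)
  x = 9: RHS = 12, y in [5, 8]  -> 2 point(s)
  x = 11: RHS = 10, y in [6, 7]  -> 2 point(s)
  x = 12: RHS = 1, y in [1, 12]  -> 2 point(s)
Affine points: 18. Add the point at infinity: total = 19.

#E(F_13) = 19


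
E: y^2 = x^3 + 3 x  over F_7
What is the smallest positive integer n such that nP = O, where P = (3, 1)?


Compute successive multiples of P until we hit O:
  1P = (3, 1)
  2P = (2, 0)
  3P = (3, 6)
  4P = O

ord(P) = 4


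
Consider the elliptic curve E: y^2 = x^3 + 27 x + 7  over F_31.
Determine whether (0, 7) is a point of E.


Check whether y^2 = x^3 + 27 x + 7 (mod 31) for (x, y) = (0, 7).
LHS: y^2 = 7^2 mod 31 = 18
RHS: x^3 + 27 x + 7 = 0^3 + 27*0 + 7 mod 31 = 7
LHS != RHS

No, not on the curve


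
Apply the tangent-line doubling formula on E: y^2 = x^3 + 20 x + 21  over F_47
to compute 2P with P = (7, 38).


Doubling: s = (3 x1^2 + a) / (2 y1)
s = (3*7^2 + 20) / (2*38) mod 47 = 9
x3 = s^2 - 2 x1 mod 47 = 9^2 - 2*7 = 20
y3 = s (x1 - x3) - y1 mod 47 = 9 * (7 - 20) - 38 = 33

2P = (20, 33)


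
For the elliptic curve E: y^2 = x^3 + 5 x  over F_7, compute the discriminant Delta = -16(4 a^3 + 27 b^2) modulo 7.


4 a^3 + 27 b^2 = 4*5^3 + 27*0^2 = 500 + 0 = 500
Delta = -16 * (500) = -8000
Delta mod 7 = 1

Delta = 1 (mod 7)


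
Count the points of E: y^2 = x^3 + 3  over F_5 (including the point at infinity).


For each x in F_5, count y with y^2 = x^3 + 0 x + 3 mod 5:
  x = 1: RHS = 4, y in [2, 3]  -> 2 point(s)
  x = 2: RHS = 1, y in [1, 4]  -> 2 point(s)
  x = 3: RHS = 0, y in [0]  -> 1 point(s)
Affine points: 5. Add the point at infinity: total = 6.

#E(F_5) = 6


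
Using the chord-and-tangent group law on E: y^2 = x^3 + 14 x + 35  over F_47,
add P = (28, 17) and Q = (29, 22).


P != Q, so use the chord formula.
s = (y2 - y1) / (x2 - x1) = (5) / (1) mod 47 = 5
x3 = s^2 - x1 - x2 mod 47 = 5^2 - 28 - 29 = 15
y3 = s (x1 - x3) - y1 mod 47 = 5 * (28 - 15) - 17 = 1

P + Q = (15, 1)


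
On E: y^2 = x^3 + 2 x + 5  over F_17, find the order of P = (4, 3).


Compute successive multiples of P until we hit O:
  1P = (4, 3)
  2P = (1, 5)
  3P = (3, 2)
  4P = (11, 7)
  5P = (11, 10)
  6P = (3, 15)
  7P = (1, 12)
  8P = (4, 14)
  ... (continuing to 9P)
  9P = O

ord(P) = 9


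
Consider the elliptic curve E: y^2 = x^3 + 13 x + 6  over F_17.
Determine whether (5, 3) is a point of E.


Check whether y^2 = x^3 + 13 x + 6 (mod 17) for (x, y) = (5, 3).
LHS: y^2 = 3^2 mod 17 = 9
RHS: x^3 + 13 x + 6 = 5^3 + 13*5 + 6 mod 17 = 9
LHS = RHS

Yes, on the curve


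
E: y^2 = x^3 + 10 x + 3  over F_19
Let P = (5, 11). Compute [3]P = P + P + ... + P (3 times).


k = 3 = 11_2 (binary, LSB first: 11)
Double-and-add from P = (5, 11):
  bit 0 = 1: acc = O + (5, 11) = (5, 11)
  bit 1 = 1: acc = (5, 11) + (18, 7) = (7, 13)

3P = (7, 13)


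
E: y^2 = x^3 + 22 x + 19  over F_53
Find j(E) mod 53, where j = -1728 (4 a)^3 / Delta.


Delta = -16(4 a^3 + 27 b^2) mod 53 = 29
-1728 * (4 a)^3 = -1728 * (4*22)^3 mod 53 = 11
j = 11 * 29^(-1) mod 53 = 15

j = 15 (mod 53)


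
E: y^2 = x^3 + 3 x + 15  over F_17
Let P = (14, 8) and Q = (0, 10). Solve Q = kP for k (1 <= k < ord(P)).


Enumerate multiples of P until we hit Q = (0, 10):
  1P = (14, 8)
  2P = (5, 11)
  3P = (0, 10)
Match found at i = 3.

k = 3


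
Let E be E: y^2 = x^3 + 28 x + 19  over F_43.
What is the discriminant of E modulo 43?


4 a^3 + 27 b^2 = 4*28^3 + 27*19^2 = 87808 + 9747 = 97555
Delta = -16 * (97555) = -1560880
Delta mod 43 = 20

Delta = 20 (mod 43)


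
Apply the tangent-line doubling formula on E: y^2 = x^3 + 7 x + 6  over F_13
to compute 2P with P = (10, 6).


Doubling: s = (3 x1^2 + a) / (2 y1)
s = (3*10^2 + 7) / (2*6) mod 13 = 5
x3 = s^2 - 2 x1 mod 13 = 5^2 - 2*10 = 5
y3 = s (x1 - x3) - y1 mod 13 = 5 * (10 - 5) - 6 = 6

2P = (5, 6)


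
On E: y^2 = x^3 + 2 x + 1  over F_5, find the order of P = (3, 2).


Compute successive multiples of P until we hit O:
  1P = (3, 2)
  2P = (0, 1)
  3P = (1, 2)
  4P = (1, 3)
  5P = (0, 4)
  6P = (3, 3)
  7P = O

ord(P) = 7


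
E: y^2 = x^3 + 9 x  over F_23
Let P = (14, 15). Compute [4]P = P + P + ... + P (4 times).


k = 4 = 100_2 (binary, LSB first: 001)
Double-and-add from P = (14, 15):
  bit 0 = 0: acc unchanged = O
  bit 1 = 0: acc unchanged = O
  bit 2 = 1: acc = O + (0, 0) = (0, 0)

4P = (0, 0)


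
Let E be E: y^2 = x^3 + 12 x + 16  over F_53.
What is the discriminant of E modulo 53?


4 a^3 + 27 b^2 = 4*12^3 + 27*16^2 = 6912 + 6912 = 13824
Delta = -16 * (13824) = -221184
Delta mod 53 = 38

Delta = 38 (mod 53)


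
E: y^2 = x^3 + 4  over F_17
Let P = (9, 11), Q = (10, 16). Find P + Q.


P != Q, so use the chord formula.
s = (y2 - y1) / (x2 - x1) = (5) / (1) mod 17 = 5
x3 = s^2 - x1 - x2 mod 17 = 5^2 - 9 - 10 = 6
y3 = s (x1 - x3) - y1 mod 17 = 5 * (9 - 6) - 11 = 4

P + Q = (6, 4)


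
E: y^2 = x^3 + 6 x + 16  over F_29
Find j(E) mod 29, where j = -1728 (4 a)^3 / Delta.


Delta = -16(4 a^3 + 27 b^2) mod 29 = 23
-1728 * (4 a)^3 = -1728 * (4*6)^3 mod 29 = 8
j = 8 * 23^(-1) mod 29 = 18

j = 18 (mod 29)


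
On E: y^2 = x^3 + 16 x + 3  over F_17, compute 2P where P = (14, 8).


Doubling: s = (3 x1^2 + a) / (2 y1)
s = (3*14^2 + 16) / (2*8) mod 17 = 8
x3 = s^2 - 2 x1 mod 17 = 8^2 - 2*14 = 2
y3 = s (x1 - x3) - y1 mod 17 = 8 * (14 - 2) - 8 = 3

2P = (2, 3)


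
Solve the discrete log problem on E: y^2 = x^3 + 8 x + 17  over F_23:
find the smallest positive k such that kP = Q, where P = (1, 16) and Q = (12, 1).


Enumerate multiples of P until we hit Q = (12, 1):
  1P = (1, 16)
  2P = (10, 19)
  3P = (7, 5)
  4P = (19, 17)
  5P = (15, 19)
  6P = (2, 15)
  7P = (21, 4)
  8P = (17, 12)
  9P = (18, 17)
  10P = (20, 14)
  11P = (8, 15)
  12P = (22, 10)
  13P = (9, 6)
  14P = (16, 20)
  15P = (12, 1)
Match found at i = 15.

k = 15


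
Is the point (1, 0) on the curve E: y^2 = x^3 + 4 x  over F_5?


Check whether y^2 = x^3 + 4 x + 0 (mod 5) for (x, y) = (1, 0).
LHS: y^2 = 0^2 mod 5 = 0
RHS: x^3 + 4 x + 0 = 1^3 + 4*1 + 0 mod 5 = 0
LHS = RHS

Yes, on the curve


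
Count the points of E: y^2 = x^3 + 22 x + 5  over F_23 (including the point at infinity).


For each x in F_23, count y with y^2 = x^3 + 22 x + 5 mod 23:
  x = 3: RHS = 6, y in [11, 12]  -> 2 point(s)
  x = 6: RHS = 8, y in [10, 13]  -> 2 point(s)
  x = 8: RHS = 3, y in [7, 16]  -> 2 point(s)
  x = 9: RHS = 12, y in [9, 14]  -> 2 point(s)
  x = 10: RHS = 6, y in [11, 12]  -> 2 point(s)
  x = 13: RHS = 4, y in [2, 21]  -> 2 point(s)
  x = 17: RHS = 2, y in [5, 18]  -> 2 point(s)
  x = 18: RHS = 0, y in [0]  -> 1 point(s)
  x = 20: RHS = 4, y in [2, 21]  -> 2 point(s)
Affine points: 17. Add the point at infinity: total = 18.

#E(F_23) = 18


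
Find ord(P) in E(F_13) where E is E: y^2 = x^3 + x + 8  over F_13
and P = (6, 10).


Compute successive multiples of P until we hit O:
  1P = (6, 10)
  2P = (10, 2)
  3P = (1, 6)
  4P = (3, 8)
  5P = (3, 5)
  6P = (1, 7)
  7P = (10, 11)
  8P = (6, 3)
  ... (continuing to 9P)
  9P = O

ord(P) = 9


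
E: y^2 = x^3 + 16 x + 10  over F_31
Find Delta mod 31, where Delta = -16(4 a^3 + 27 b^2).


4 a^3 + 27 b^2 = 4*16^3 + 27*10^2 = 16384 + 2700 = 19084
Delta = -16 * (19084) = -305344
Delta mod 31 = 6

Delta = 6 (mod 31)


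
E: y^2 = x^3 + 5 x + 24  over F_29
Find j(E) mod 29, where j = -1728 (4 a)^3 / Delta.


Delta = -16(4 a^3 + 27 b^2) mod 29 = 21
-1728 * (4 a)^3 = -1728 * (4*5)^3 mod 29 = 10
j = 10 * 21^(-1) mod 29 = 6

j = 6 (mod 29)


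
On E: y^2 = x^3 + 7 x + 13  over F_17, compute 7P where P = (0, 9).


k = 7 = 111_2 (binary, LSB first: 111)
Double-and-add from P = (0, 9):
  bit 0 = 1: acc = O + (0, 9) = (0, 9)
  bit 1 = 1: acc = (0, 9) + (15, 5) = (6, 13)
  bit 2 = 1: acc = (6, 13) + (2, 1) = (1, 2)

7P = (1, 2)


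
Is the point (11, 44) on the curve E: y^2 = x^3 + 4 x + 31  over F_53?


Check whether y^2 = x^3 + 4 x + 31 (mod 53) for (x, y) = (11, 44).
LHS: y^2 = 44^2 mod 53 = 28
RHS: x^3 + 4 x + 31 = 11^3 + 4*11 + 31 mod 53 = 28
LHS = RHS

Yes, on the curve


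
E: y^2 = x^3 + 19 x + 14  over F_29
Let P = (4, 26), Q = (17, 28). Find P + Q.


P != Q, so use the chord formula.
s = (y2 - y1) / (x2 - x1) = (2) / (13) mod 29 = 18
x3 = s^2 - x1 - x2 mod 29 = 18^2 - 4 - 17 = 13
y3 = s (x1 - x3) - y1 mod 29 = 18 * (4 - 13) - 26 = 15

P + Q = (13, 15)


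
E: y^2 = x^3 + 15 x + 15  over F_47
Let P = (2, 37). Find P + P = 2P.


Doubling: s = (3 x1^2 + a) / (2 y1)
s = (3*2^2 + 15) / (2*37) mod 47 = 1
x3 = s^2 - 2 x1 mod 47 = 1^2 - 2*2 = 44
y3 = s (x1 - x3) - y1 mod 47 = 1 * (2 - 44) - 37 = 15

2P = (44, 15)


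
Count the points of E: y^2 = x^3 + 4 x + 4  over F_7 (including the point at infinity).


For each x in F_7, count y with y^2 = x^3 + 4 x + 4 mod 7:
  x = 0: RHS = 4, y in [2, 5]  -> 2 point(s)
  x = 1: RHS = 2, y in [3, 4]  -> 2 point(s)
  x = 3: RHS = 1, y in [1, 6]  -> 2 point(s)
  x = 4: RHS = 0, y in [0]  -> 1 point(s)
  x = 5: RHS = 2, y in [3, 4]  -> 2 point(s)
Affine points: 9. Add the point at infinity: total = 10.

#E(F_7) = 10


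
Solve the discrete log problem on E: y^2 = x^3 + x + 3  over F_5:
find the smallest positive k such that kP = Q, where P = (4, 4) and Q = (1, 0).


Enumerate multiples of P until we hit Q = (1, 0):
  1P = (4, 4)
  2P = (1, 0)
Match found at i = 2.

k = 2


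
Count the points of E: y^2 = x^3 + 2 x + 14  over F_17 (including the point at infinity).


For each x in F_17, count y with y^2 = x^3 + 2 x + 14 mod 17:
  x = 1: RHS = 0, y in [0]  -> 1 point(s)
  x = 2: RHS = 9, y in [3, 14]  -> 2 point(s)
  x = 3: RHS = 13, y in [8, 9]  -> 2 point(s)
  x = 4: RHS = 1, y in [1, 16]  -> 2 point(s)
  x = 5: RHS = 13, y in [8, 9]  -> 2 point(s)
  x = 6: RHS = 4, y in [2, 15]  -> 2 point(s)
  x = 8: RHS = 15, y in [7, 10]  -> 2 point(s)
  x = 9: RHS = 13, y in [8, 9]  -> 2 point(s)
  x = 12: RHS = 15, y in [7, 10]  -> 2 point(s)
  x = 14: RHS = 15, y in [7, 10]  -> 2 point(s)
  x = 15: RHS = 2, y in [6, 11]  -> 2 point(s)
Affine points: 21. Add the point at infinity: total = 22.

#E(F_17) = 22


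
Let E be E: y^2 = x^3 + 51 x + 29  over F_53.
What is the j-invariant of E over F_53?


Delta = -16(4 a^3 + 27 b^2) mod 53 = 38
-1728 * (4 a)^3 = -1728 * (4*51)^3 mod 53 = 7
j = 7 * 38^(-1) mod 53 = 49

j = 49 (mod 53)


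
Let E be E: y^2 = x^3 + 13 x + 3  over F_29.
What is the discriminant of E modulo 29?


4 a^3 + 27 b^2 = 4*13^3 + 27*3^2 = 8788 + 243 = 9031
Delta = -16 * (9031) = -144496
Delta mod 29 = 11

Delta = 11 (mod 29)


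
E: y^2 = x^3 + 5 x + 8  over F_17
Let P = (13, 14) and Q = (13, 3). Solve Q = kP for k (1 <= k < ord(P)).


Enumerate multiples of P until we hit Q = (13, 3):
  1P = (13, 14)
  2P = (10, 2)
  3P = (10, 15)
  4P = (13, 3)
Match found at i = 4.

k = 4


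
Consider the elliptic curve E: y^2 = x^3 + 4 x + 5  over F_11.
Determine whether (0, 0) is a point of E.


Check whether y^2 = x^3 + 4 x + 5 (mod 11) for (x, y) = (0, 0).
LHS: y^2 = 0^2 mod 11 = 0
RHS: x^3 + 4 x + 5 = 0^3 + 4*0 + 5 mod 11 = 5
LHS != RHS

No, not on the curve


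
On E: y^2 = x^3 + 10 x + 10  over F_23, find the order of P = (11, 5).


Compute successive multiples of P until we hit O:
  1P = (11, 5)
  2P = (7, 20)
  3P = (9, 22)
  4P = (12, 15)
  5P = (8, 2)
  6P = (5, 1)
  7P = (10, 11)
  8P = (15, 19)
  ... (continuing to 17P)
  17P = O

ord(P) = 17


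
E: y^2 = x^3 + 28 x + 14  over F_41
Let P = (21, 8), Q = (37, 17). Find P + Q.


P != Q, so use the chord formula.
s = (y2 - y1) / (x2 - x1) = (9) / (16) mod 41 = 39
x3 = s^2 - x1 - x2 mod 41 = 39^2 - 21 - 37 = 28
y3 = s (x1 - x3) - y1 mod 41 = 39 * (21 - 28) - 8 = 6

P + Q = (28, 6)


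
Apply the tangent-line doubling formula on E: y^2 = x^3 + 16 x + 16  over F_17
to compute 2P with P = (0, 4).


Doubling: s = (3 x1^2 + a) / (2 y1)
s = (3*0^2 + 16) / (2*4) mod 17 = 2
x3 = s^2 - 2 x1 mod 17 = 2^2 - 2*0 = 4
y3 = s (x1 - x3) - y1 mod 17 = 2 * (0 - 4) - 4 = 5

2P = (4, 5)


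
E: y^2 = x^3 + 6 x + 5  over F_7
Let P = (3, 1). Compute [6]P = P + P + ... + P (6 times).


k = 6 = 110_2 (binary, LSB first: 011)
Double-and-add from P = (3, 1):
  bit 0 = 0: acc unchanged = O
  bit 1 = 1: acc = O + (2, 5) = (2, 5)
  bit 2 = 1: acc = (2, 5) + (4, 4) = (3, 6)

6P = (3, 6)


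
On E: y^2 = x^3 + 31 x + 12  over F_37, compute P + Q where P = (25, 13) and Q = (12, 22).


P != Q, so use the chord formula.
s = (y2 - y1) / (x2 - x1) = (9) / (24) mod 37 = 5
x3 = s^2 - x1 - x2 mod 37 = 5^2 - 25 - 12 = 25
y3 = s (x1 - x3) - y1 mod 37 = 5 * (25 - 25) - 13 = 24

P + Q = (25, 24)


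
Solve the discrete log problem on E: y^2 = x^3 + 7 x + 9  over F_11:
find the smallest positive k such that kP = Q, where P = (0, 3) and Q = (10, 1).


Enumerate multiples of P until we hit Q = (10, 1):
  1P = (0, 3)
  2P = (9, 3)
  3P = (2, 8)
  4P = (7, 7)
  5P = (5, 2)
  6P = (10, 10)
  7P = (6, 6)
  8P = (8, 4)
  9P = (8, 7)
  10P = (6, 5)
  11P = (10, 1)
Match found at i = 11.

k = 11


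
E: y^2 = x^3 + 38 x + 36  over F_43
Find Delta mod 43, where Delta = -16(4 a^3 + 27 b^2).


4 a^3 + 27 b^2 = 4*38^3 + 27*36^2 = 219488 + 34992 = 254480
Delta = -16 * (254480) = -4071680
Delta mod 43 = 33

Delta = 33 (mod 43)


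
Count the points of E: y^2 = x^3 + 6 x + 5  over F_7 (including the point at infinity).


For each x in F_7, count y with y^2 = x^3 + 6 x + 5 mod 7:
  x = 2: RHS = 4, y in [2, 5]  -> 2 point(s)
  x = 3: RHS = 1, y in [1, 6]  -> 2 point(s)
  x = 4: RHS = 2, y in [3, 4]  -> 2 point(s)
Affine points: 6. Add the point at infinity: total = 7.

#E(F_7) = 7


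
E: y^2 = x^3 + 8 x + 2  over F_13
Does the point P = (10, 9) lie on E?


Check whether y^2 = x^3 + 8 x + 2 (mod 13) for (x, y) = (10, 9).
LHS: y^2 = 9^2 mod 13 = 3
RHS: x^3 + 8 x + 2 = 10^3 + 8*10 + 2 mod 13 = 3
LHS = RHS

Yes, on the curve


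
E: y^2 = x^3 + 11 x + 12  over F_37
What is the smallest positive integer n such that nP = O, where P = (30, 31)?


Compute successive multiples of P until we hit O:
  1P = (30, 31)
  2P = (26, 15)
  3P = (34, 27)
  4P = (11, 24)
  5P = (7, 32)
  6P = (27, 30)
  7P = (13, 24)
  8P = (24, 15)
  ... (continuing to 18P)
  18P = O

ord(P) = 18


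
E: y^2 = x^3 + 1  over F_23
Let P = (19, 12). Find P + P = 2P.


Doubling: s = (3 x1^2 + a) / (2 y1)
s = (3*19^2 + 0) / (2*12) mod 23 = 2
x3 = s^2 - 2 x1 mod 23 = 2^2 - 2*19 = 12
y3 = s (x1 - x3) - y1 mod 23 = 2 * (19 - 12) - 12 = 2

2P = (12, 2)


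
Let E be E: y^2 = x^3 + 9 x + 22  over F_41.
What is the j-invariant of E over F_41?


Delta = -16(4 a^3 + 27 b^2) mod 41 = 14
-1728 * (4 a)^3 = -1728 * (4*9)^3 mod 41 = 12
j = 12 * 14^(-1) mod 41 = 36

j = 36 (mod 41)


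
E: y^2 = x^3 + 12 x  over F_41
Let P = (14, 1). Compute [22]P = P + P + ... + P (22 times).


k = 22 = 10110_2 (binary, LSB first: 01101)
Double-and-add from P = (14, 1):
  bit 0 = 0: acc unchanged = O
  bit 1 = 1: acc = O + (18, 29) = (18, 29)
  bit 2 = 1: acc = (18, 29) + (5, 12) = (2, 14)
  bit 3 = 0: acc unchanged = (2, 14)
  bit 4 = 1: acc = (2, 14) + (36, 26) = (21, 1)

22P = (21, 1)


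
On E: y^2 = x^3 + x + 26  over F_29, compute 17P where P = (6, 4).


k = 17 = 10001_2 (binary, LSB first: 10001)
Double-and-add from P = (6, 4):
  bit 0 = 1: acc = O + (6, 4) = (6, 4)
  bit 1 = 0: acc unchanged = (6, 4)
  bit 2 = 0: acc unchanged = (6, 4)
  bit 3 = 0: acc unchanged = (6, 4)
  bit 4 = 1: acc = (6, 4) + (20, 10) = (2, 6)

17P = (2, 6)


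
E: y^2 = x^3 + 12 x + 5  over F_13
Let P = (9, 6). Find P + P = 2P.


Doubling: s = (3 x1^2 + a) / (2 y1)
s = (3*9^2 + 12) / (2*6) mod 13 = 5
x3 = s^2 - 2 x1 mod 13 = 5^2 - 2*9 = 7
y3 = s (x1 - x3) - y1 mod 13 = 5 * (9 - 7) - 6 = 4

2P = (7, 4)


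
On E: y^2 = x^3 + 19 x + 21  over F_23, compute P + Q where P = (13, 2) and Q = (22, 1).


P != Q, so use the chord formula.
s = (y2 - y1) / (x2 - x1) = (22) / (9) mod 23 = 5
x3 = s^2 - x1 - x2 mod 23 = 5^2 - 13 - 22 = 13
y3 = s (x1 - x3) - y1 mod 23 = 5 * (13 - 13) - 2 = 21

P + Q = (13, 21)
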